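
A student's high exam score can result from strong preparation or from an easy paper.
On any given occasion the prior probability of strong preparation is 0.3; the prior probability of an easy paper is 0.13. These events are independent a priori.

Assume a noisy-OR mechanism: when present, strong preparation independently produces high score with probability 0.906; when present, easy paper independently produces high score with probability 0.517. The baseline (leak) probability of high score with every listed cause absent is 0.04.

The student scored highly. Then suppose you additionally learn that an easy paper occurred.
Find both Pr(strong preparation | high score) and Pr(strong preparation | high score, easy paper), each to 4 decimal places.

Pr(strong preparation | high score) ≈ 0.7897; Pr(strong preparation | high score, easy paper) ≈ 0.4332

Under noisy-OR, P(high score | causes) = 1 − (1−0.04)·∏(1−qᵢ) over the active causes.
By total probability over the 4 (strong preparation, easy paper) configurations:
  P(high score) = 0.04·0.7·0.87 + 0.53632·0.7·0.13 + 0.90976·0.3·0.87 + 0.956414·0.3·0.13
        = 0.024360 + 0.048805 + 0.237447 + 0.037300 = 0.347912
Keeping only the strong preparation-present terms gives 0.274747, so
  P(strong preparation | high score) = 0.274747 / 0.347912 ≈ 0.7897

Now also conditioning on easy paper=true:
P(high score | easy paper) = 0.53632*0.7 + 0.956414*0.3 = 0.375424 + 0.286924 = 0.662348
The strong preparation-present share is 0.956414*0.3 = 0.286924.
P(strong preparation | high score, easy paper) = 0.286924 / 0.662348 ≈ 0.4332
Conditioning on easy paper lowers the posterior on strong preparation: the classic explaining-away effect in a common-effect structure.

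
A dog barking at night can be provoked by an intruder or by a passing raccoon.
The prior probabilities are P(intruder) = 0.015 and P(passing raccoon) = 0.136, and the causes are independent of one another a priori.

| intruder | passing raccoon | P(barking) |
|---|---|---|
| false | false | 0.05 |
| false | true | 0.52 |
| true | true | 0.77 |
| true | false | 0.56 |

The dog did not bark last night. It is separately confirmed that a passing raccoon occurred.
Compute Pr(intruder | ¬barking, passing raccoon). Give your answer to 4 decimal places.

Pr(intruder | ¬barking, passing raccoon) ≈ 0.0072

P(¬barking | passing raccoon) = 0.48*0.985 + 0.23*0.015 = 0.472800 + 0.003450 = 0.476250
The intruder-present share is 0.23*0.015 = 0.003450.
P(intruder | ¬barking, passing raccoon) = 0.003450 / 0.476250 ≈ 0.0072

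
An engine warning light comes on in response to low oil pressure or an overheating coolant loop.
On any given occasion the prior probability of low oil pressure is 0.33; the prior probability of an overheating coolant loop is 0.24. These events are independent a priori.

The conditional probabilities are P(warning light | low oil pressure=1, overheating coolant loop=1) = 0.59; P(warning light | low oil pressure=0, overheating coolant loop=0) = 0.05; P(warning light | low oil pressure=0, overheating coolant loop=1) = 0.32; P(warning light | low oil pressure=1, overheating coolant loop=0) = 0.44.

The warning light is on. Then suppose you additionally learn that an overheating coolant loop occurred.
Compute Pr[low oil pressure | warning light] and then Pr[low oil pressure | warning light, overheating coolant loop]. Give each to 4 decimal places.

Pr[low oil pressure | warning light] ≈ 0.6713; Pr[low oil pressure | warning light, overheating coolant loop] ≈ 0.4759

For the numerator, keep only low oil pressure=true terms: 0.110352 + 0.046728 = 0.157080
Denominator P(warning light): 0.05·0.67·0.76 + 0.32·0.67·0.24 + 0.44·0.33·0.76 + 0.59·0.33·0.24 = 0.233996
P(low oil pressure | warning light) = 0.157080/0.233996 ≈ 0.6713

With the extra evidence:
P(warning light | overheating coolant loop) = 0.32*0.67 + 0.59*0.33 = 0.214400 + 0.194700 = 0.409100
The low oil pressure-present share is 0.59*0.33 = 0.194700.
So P(low oil pressure | warning light, overheating coolant loop) = 0.194700/0.409100 ≈ 0.4759.
This is intercausal reasoning (explaining away): once overheating coolant loop accounts for the warning light, low oil pressure becomes less likely.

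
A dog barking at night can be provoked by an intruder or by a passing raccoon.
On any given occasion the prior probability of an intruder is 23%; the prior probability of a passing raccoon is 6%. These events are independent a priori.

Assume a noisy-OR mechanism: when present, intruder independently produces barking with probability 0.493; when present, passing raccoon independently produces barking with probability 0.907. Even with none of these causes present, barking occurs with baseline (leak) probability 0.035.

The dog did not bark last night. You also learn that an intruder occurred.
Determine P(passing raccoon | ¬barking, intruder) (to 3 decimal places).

Under noisy-OR, P(barking | causes) = 1 − (1−0.035)·∏(1−qᵢ) over the active causes.
P(¬barking | intruder) = 0.489255×0.94 + 0.045501×0.06 = 0.459900 + 0.002730 = 0.462630
The passing raccoon-present share is 0.045501×0.06 = 0.002730.
Hence the posterior is 0.002730/0.462630 ≈ 0.006.

P(passing raccoon | ¬barking, intruder) ≈ 0.006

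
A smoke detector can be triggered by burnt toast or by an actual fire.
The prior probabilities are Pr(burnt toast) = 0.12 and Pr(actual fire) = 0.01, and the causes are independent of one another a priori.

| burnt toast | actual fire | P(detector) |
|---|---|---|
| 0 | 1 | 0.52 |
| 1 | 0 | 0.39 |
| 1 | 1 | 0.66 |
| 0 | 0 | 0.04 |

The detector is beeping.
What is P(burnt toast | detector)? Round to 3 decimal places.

Sum P(detector|·) weighted by the priors over the 4 (burnt toast, actual fire) configurations:
  P(detector) = 0.04×0.88×0.99 + 0.52×0.88×0.01 + 0.39×0.12×0.99 + 0.66×0.12×0.01
        = 0.034848 + 0.004576 + 0.046332 + 0.000792 = 0.086548
The terms with burnt toast present sum to 0.047124, so
  P(burnt toast | detector) = 0.047124 / 0.086548 ≈ 0.544

P(burnt toast | detector) ≈ 0.544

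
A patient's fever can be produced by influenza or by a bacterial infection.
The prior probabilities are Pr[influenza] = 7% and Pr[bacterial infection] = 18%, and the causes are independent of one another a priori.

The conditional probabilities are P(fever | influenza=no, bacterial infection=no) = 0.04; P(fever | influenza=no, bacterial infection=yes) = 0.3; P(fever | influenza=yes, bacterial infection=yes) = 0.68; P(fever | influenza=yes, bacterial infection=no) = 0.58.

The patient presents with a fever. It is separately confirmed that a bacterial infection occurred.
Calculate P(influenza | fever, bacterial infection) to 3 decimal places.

P(fever | bacterial infection) = 0.3×0.93 + 0.68×0.07 = 0.279000 + 0.047600 = 0.326600
Of this, 0.047600 comes from 0.68×0.07 (the influenza=true cases).
P(influenza | fever, bacterial infection) = 0.047600 / 0.326600 ≈ 0.146

P(influenza | fever, bacterial infection) ≈ 0.146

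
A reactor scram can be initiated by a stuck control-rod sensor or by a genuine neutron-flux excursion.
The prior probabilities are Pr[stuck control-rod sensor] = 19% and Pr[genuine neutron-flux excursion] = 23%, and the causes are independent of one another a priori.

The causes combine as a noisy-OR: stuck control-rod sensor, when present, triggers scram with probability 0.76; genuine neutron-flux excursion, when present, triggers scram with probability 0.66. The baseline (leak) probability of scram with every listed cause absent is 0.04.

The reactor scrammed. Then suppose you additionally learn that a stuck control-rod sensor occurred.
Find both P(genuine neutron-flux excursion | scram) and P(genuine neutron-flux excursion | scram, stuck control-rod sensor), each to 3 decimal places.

P(genuine neutron-flux excursion | scram) ≈ 0.547; P(genuine neutron-flux excursion | scram, stuck control-rod sensor) ≈ 0.263

Under noisy-OR, P(scram | causes) = 1 − (1−0.04)·∏(1−qᵢ) over the active causes.
P(scram) = 0.04×0.81×0.77 + 0.6736×0.81×0.23 + 0.7696×0.19×0.77 + 0.921664×0.19×0.23 = 0.024948 + 0.125492 + 0.112592 + 0.040277 = 0.303309
The genuine neutron-flux excursion-present share is 0.125492 + 0.040277 = 0.165769.
P(genuine neutron-flux excursion | scram) = 0.165769 / 0.303309 ≈ 0.547

Now condition on the additional information:
For the numerator, keep only genuine neutron-flux excursion=true terms: 0.921664·0.23 = 0.211983
Normalizer over all consistent configurations: 0.7696·0.77 + 0.921664·0.23 = 0.804575
P(genuine neutron-flux excursion | scram, stuck control-rod sensor) = 0.211983/0.804575 ≈ 0.263
The drop from 0.547 to 0.263 is the explaining-away (discounting) effect.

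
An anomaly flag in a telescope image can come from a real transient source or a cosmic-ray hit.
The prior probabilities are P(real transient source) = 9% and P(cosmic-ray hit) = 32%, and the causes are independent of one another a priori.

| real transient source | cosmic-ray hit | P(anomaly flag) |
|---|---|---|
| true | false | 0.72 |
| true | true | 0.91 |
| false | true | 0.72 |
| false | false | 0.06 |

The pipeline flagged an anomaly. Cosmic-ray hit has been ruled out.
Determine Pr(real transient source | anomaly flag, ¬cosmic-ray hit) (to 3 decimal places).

Pr(real transient source | anomaly flag, ¬cosmic-ray hit) ≈ 0.543

For the numerator, keep only real transient source=true terms: 0.72·0.09 = 0.064800
Normalizer over all consistent configurations: 0.06·0.91 + 0.72·0.09 = 0.119400
Posterior = 0.064800 / 0.119400 ≈ 0.543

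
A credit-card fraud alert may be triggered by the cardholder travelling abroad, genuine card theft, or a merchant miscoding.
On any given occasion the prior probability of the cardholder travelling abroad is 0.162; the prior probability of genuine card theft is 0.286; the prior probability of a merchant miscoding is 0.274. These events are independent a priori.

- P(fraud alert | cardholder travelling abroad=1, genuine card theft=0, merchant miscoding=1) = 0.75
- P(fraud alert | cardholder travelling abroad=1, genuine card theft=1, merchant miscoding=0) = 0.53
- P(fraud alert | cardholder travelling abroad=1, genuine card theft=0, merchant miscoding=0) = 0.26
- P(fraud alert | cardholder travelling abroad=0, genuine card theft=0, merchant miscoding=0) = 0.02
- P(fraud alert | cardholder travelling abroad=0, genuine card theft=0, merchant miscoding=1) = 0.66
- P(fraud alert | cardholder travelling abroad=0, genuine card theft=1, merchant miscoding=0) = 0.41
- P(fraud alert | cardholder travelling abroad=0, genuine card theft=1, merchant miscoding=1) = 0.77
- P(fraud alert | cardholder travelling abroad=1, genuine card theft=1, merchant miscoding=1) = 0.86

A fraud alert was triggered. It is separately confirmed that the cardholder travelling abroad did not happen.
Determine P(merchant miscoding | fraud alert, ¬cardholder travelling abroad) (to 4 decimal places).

P(fraud alert | ¬cardholder travelling abroad) = 0.02·0.714·0.726 + 0.66·0.714·0.274 + 0.41·0.286·0.726 + 0.77·0.286·0.274 = 0.010367 + 0.129120 + 0.085131 + 0.060340 = 0.284958
The merchant miscoding-present share is 0.129120 + 0.060340 = 0.189460.
So P(merchant miscoding | fraud alert, ¬cardholder travelling abroad) = 0.189460/0.284958 ≈ 0.6649.

P(merchant miscoding | fraud alert, ¬cardholder travelling abroad) ≈ 0.6649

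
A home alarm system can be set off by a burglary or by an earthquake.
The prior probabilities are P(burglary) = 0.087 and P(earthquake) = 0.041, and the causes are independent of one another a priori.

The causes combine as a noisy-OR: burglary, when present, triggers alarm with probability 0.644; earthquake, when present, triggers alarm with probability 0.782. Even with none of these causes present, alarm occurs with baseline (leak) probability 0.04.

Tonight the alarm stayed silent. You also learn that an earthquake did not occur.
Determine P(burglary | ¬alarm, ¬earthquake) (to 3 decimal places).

P(burglary | ¬alarm, ¬earthquake) ≈ 0.033

Under noisy-OR, P(alarm | causes) = 1 − (1−0.04)·∏(1−qᵢ) over the active causes.
P(¬alarm | ¬earthquake) = 0.96×0.913 + 0.34176×0.087 = 0.876480 + 0.029733 = 0.906213
Of this, 0.029733 comes from 0.34176×0.087 (the burglary=true cases).
So P(burglary | ¬alarm, ¬earthquake) = 0.029733/0.906213 ≈ 0.033.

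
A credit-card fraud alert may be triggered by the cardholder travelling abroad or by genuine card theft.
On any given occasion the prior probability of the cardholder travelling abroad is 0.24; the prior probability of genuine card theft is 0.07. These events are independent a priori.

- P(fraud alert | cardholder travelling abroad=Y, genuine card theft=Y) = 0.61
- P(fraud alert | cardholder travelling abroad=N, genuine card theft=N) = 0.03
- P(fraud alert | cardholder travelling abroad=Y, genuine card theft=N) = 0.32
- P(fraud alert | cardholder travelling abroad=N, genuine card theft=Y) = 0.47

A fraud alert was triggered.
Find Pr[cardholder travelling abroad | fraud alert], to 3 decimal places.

Weight on cardholder travelling abroad=true, given the evidence: 0.071424 + 0.010248 = 0.081672
The normalizing constant is 0.03·0.76·0.93 + 0.47·0.76·0.07 + 0.32·0.24·0.93 + 0.61·0.24·0.07 = 0.127880
P(cardholder travelling abroad | fraud alert) = 0.081672/0.127880 ≈ 0.639

Pr[cardholder travelling abroad | fraud alert] ≈ 0.639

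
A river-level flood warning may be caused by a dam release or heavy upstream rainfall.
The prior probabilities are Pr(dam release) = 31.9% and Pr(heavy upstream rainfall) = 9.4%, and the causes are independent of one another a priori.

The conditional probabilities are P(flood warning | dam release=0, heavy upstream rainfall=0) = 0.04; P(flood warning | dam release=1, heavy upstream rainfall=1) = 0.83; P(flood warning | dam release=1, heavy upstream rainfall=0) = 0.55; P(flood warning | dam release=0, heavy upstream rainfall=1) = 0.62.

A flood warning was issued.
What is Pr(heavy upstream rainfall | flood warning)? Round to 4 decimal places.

P(flood warning) = 0.04*0.681*0.906 + 0.62*0.681*0.094 + 0.55*0.319*0.906 + 0.83*0.319*0.094 = 0.024679 + 0.039689 + 0.158958 + 0.024888 = 0.248214
The heavy upstream rainfall-present share is 0.039689 + 0.024888 = 0.064577.
Hence the posterior is 0.064577/0.248214 ≈ 0.2602.

Pr(heavy upstream rainfall | flood warning) ≈ 0.2602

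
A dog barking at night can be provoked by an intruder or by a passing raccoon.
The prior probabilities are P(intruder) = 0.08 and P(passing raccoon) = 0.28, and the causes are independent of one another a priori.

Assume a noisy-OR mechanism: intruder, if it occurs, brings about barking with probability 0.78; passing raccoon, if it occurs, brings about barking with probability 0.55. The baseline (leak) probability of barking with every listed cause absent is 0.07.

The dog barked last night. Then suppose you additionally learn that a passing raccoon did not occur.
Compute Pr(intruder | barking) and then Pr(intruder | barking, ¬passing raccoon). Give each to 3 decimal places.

Under noisy-OR, P(barking | causes) = 1 − (1−0.07)·∏(1−qᵢ) over the active causes.
P(barking) = 0.07*0.92*0.72 + 0.5815*0.92*0.28 + 0.7954*0.08*0.72 + 0.90793*0.08*0.28 = 0.046368 + 0.149794 + 0.045815 + 0.020338 = 0.262315
Of this, 0.066153 comes from 0.045815 + 0.020338 (the intruder=true cases).
Hence the posterior is 0.066153/0.262315 ≈ 0.252.

Now also conditioning on passing raccoon≠true:
For the numerator, keep only intruder=true terms: 0.7954*0.08 = 0.063632
Denominator P(barking | ¬passing raccoon): 0.07*0.92 + 0.7954*0.08 = 0.128032
Posterior = 0.063632 / 0.128032 ≈ 0.497
Ruling out passing raccoon raises the posterior on intruder — the flip side of explaining away.

Pr(intruder | barking) ≈ 0.252; Pr(intruder | barking, ¬passing raccoon) ≈ 0.497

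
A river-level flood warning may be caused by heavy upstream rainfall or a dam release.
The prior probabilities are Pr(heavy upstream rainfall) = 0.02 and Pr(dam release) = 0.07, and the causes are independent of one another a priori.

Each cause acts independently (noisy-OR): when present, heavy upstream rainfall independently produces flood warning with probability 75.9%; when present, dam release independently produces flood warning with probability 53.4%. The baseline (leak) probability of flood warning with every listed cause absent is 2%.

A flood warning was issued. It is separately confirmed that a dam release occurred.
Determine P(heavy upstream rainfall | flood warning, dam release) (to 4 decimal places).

Under noisy-OR, P(flood warning | causes) = 1 − (1−0.02)·∏(1−qᵢ) over the active causes.
Enumerate both values of heavy upstream rainfall and weight by the priors:
  P(flood warning | dam release) = 0.54332*0.98 + 0.88994*0.02
        = 0.532454 + 0.017799 = 0.550253
Configurations with heavy upstream rainfall contribute 0.017799, so
  P(heavy upstream rainfall | flood warning, dam release) = 0.017799 / 0.550253 ≈ 0.0323

P(heavy upstream rainfall | flood warning, dam release) ≈ 0.0323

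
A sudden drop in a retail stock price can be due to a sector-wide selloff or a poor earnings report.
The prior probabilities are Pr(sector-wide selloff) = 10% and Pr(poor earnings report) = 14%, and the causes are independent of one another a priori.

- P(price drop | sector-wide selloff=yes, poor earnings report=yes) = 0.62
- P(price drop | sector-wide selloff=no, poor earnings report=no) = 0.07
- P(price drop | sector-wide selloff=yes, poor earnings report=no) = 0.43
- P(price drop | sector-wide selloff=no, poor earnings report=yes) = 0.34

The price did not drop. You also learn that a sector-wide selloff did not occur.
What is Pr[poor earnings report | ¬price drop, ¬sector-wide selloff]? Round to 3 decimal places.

Numerator (weight on configurations with poor earnings report): 0.66*0.14 = 0.092400
Denominator P(¬price drop | ¬sector-wide selloff): 0.93*0.86 + 0.66*0.14 = 0.892200
Posterior = 0.092400 / 0.892200 ≈ 0.104

Pr[poor earnings report | ¬price drop, ¬sector-wide selloff] ≈ 0.104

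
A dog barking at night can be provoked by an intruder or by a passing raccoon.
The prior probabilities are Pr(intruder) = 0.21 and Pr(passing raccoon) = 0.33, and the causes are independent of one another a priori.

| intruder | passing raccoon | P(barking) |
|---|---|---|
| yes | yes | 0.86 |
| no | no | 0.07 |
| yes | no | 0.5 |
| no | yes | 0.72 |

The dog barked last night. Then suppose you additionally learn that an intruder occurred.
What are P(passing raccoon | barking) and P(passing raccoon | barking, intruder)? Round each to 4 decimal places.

P(barking) = 0.07*0.79*0.67 + 0.72*0.79*0.33 + 0.5*0.21*0.67 + 0.86*0.21*0.33 = 0.037051 + 0.187704 + 0.070350 + 0.059598 = 0.354703
Restricting to configurations with passing raccoon present: 0.187704 + 0.059598 = 0.247302.
P(passing raccoon | barking) = 0.247302 / 0.354703 ≈ 0.6972

With the extra evidence:
For the numerator, keep only passing raccoon=true terms: 0.86×0.33 = 0.283800
The normalizing constant is 0.5×0.67 + 0.86×0.33 = 0.618800
P(passing raccoon | barking, intruder) = 0.283800/0.618800 ≈ 0.4586
— intruder explains away the evidence for passing raccoon.

P(passing raccoon | barking) ≈ 0.6972; P(passing raccoon | barking, intruder) ≈ 0.4586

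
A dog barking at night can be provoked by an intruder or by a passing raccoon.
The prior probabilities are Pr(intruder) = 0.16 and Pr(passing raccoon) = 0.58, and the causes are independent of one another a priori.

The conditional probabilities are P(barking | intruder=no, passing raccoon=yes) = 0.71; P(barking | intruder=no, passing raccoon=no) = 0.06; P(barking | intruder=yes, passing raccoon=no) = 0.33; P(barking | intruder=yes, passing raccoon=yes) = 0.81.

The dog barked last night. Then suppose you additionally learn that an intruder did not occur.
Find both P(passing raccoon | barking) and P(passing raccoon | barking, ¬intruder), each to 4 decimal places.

Enumerate the 4 (intruder, passing raccoon) configurations and weight by the priors:
  P(barking) = 0.06·0.84·0.42 + 0.71·0.84·0.58 + 0.33·0.16·0.42 + 0.81·0.16·0.58
        = 0.021168 + 0.345912 + 0.022176 + 0.075168 = 0.464424
Configurations with passing raccoon contribute 0.421080, so
  P(passing raccoon | barking) = 0.421080 / 0.464424 ≈ 0.9067

Now condition on the additional information:
For the numerator, keep only passing raccoon=true terms: 0.71·0.58 = 0.411800
Normalizer over all consistent configurations: 0.06·0.42 + 0.71·0.58 = 0.437000
Posterior = 0.411800 / 0.437000 ≈ 0.9423
Ruling out intruder raises the posterior on passing raccoon — the flip side of explaining away.

P(passing raccoon | barking) ≈ 0.9067; P(passing raccoon | barking, ¬intruder) ≈ 0.9423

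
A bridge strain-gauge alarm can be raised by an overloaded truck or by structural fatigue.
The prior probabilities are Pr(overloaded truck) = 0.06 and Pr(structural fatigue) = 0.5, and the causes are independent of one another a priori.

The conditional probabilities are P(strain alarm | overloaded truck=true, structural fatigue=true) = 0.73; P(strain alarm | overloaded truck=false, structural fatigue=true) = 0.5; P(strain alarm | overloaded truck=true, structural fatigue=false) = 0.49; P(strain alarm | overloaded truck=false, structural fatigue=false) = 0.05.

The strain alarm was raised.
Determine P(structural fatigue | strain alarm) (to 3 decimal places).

P(structural fatigue | strain alarm) ≈ 0.871

Weight on structural fatigue=true, given the evidence: 0.235000 + 0.021900 = 0.256900
The normalizing constant is 0.05×0.94×0.5 + 0.5×0.94×0.5 + 0.49×0.06×0.5 + 0.73×0.06×0.5 = 0.295100
Posterior = 0.256900 / 0.295100 ≈ 0.871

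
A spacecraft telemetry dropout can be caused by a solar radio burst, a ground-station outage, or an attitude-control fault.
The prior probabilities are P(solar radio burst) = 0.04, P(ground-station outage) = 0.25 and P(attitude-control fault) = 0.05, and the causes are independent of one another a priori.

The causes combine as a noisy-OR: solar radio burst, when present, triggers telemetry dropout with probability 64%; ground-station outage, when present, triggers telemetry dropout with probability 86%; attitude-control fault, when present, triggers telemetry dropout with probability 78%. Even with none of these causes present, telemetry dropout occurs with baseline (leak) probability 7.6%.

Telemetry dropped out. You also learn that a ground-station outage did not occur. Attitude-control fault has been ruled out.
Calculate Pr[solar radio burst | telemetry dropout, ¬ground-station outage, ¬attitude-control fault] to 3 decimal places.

Under noisy-OR, P(telemetry dropout | causes) = 1 − (1−0.076)·∏(1−qᵢ) over the active causes.
Sum P(telemetry dropout|·) weighted by the priors over both values of solar radio burst:
  P(telemetry dropout | ¬ground-station outage, ¬attitude-control fault) = 0.076×0.96 + 0.66736×0.04
        = 0.072960 + 0.026694 = 0.099654
The terms with solar radio burst present sum to 0.026694, so
  P(solar radio burst | telemetry dropout, ¬ground-station outage, ¬attitude-control fault) = 0.026694 / 0.099654 ≈ 0.268

Pr[solar radio burst | telemetry dropout, ¬ground-station outage, ¬attitude-control fault] ≈ 0.268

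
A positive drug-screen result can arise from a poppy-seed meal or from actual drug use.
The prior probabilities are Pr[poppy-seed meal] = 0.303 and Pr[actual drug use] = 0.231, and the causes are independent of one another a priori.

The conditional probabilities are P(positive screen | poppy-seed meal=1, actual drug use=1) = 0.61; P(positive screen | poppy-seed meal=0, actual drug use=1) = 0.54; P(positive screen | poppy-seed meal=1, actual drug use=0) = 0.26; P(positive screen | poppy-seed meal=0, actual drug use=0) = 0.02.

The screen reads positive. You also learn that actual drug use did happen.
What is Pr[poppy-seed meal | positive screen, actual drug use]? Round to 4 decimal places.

P(positive screen | actual drug use) = 0.54×0.697 + 0.61×0.303 = 0.376380 + 0.184830 = 0.561210
The poppy-seed meal-present share is 0.61×0.303 = 0.184830.
Hence the posterior is 0.184830/0.561210 ≈ 0.3293.

Pr[poppy-seed meal | positive screen, actual drug use] ≈ 0.3293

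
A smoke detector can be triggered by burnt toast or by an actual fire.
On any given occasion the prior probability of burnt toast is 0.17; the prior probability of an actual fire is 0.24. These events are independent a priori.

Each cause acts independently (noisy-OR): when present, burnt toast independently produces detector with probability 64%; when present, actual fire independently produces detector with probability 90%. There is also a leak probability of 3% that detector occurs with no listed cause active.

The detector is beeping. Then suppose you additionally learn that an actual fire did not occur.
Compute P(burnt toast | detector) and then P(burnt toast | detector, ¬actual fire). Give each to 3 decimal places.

P(burnt toast | detector) ≈ 0.383; P(burnt toast | detector, ¬actual fire) ≈ 0.816

Under noisy-OR, P(detector | causes) = 1 − (1−0.03)·∏(1−qᵢ) over the active causes.
For the numerator, keep only burnt toast=true terms: 0.084083 + 0.039375 = 0.123458
Denominator P(detector): 0.03×0.83×0.76 + 0.903×0.83×0.24 + 0.6508×0.17×0.76 + 0.96508×0.17×0.24 = 0.322260
P(burnt toast | detector) = 0.123458/0.322260 ≈ 0.383

With the extra evidence:
P(detector | ¬actual fire) = 0.03×0.83 + 0.6508×0.17 = 0.024900 + 0.110636 = 0.135536
Restricting to configurations with burnt toast present: 0.6508×0.17 = 0.110636.
So P(burnt toast | detector, ¬actual fire) = 0.110636/0.135536 ≈ 0.816.
Ruling out actual fire raises the posterior on burnt toast — the flip side of explaining away.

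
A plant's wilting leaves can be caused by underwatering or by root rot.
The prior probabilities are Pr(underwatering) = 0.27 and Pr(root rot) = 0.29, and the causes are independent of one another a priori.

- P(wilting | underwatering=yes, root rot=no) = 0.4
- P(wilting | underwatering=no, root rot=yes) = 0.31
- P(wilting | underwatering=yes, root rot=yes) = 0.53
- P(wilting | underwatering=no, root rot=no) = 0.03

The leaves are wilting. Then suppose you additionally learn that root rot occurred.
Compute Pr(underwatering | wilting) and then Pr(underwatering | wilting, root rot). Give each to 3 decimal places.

Pr(underwatering | wilting) ≈ 0.593; Pr(underwatering | wilting, root rot) ≈ 0.387

Enumerate the 4 (underwatering, root rot) configurations and weight by the priors:
  P(wilting) = 0.03·0.73·0.71 + 0.31·0.73·0.29 + 0.4·0.27·0.71 + 0.53·0.27·0.29
        = 0.015549 + 0.065627 + 0.076680 + 0.041499 = 0.199355
Configurations with underwatering contribute 0.118179, so
  P(underwatering | wilting) = 0.118179 / 0.199355 ≈ 0.593

Now condition on the additional information:
Numerator (weight on configurations with underwatering): 0.53·0.27 = 0.143100
Denominator P(wilting | root rot): 0.31·0.73 + 0.53·0.27 = 0.369400
P(underwatering | wilting, root rot) = 0.143100/0.369400 ≈ 0.387
— root rot explains away the evidence for underwatering.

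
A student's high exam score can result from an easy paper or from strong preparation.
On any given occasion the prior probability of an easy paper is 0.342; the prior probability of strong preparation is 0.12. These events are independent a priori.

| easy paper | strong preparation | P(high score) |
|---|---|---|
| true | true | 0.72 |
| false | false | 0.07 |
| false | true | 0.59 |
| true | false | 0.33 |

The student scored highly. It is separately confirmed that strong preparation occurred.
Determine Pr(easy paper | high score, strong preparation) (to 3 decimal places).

By total probability over both values of easy paper:
  P(high score | strong preparation) = 0.59×0.658 + 0.72×0.342
        = 0.388220 + 0.246240 = 0.634460
The terms with easy paper present sum to 0.246240, so
  P(easy paper | high score, strong preparation) = 0.246240 / 0.634460 ≈ 0.388

Pr(easy paper | high score, strong preparation) ≈ 0.388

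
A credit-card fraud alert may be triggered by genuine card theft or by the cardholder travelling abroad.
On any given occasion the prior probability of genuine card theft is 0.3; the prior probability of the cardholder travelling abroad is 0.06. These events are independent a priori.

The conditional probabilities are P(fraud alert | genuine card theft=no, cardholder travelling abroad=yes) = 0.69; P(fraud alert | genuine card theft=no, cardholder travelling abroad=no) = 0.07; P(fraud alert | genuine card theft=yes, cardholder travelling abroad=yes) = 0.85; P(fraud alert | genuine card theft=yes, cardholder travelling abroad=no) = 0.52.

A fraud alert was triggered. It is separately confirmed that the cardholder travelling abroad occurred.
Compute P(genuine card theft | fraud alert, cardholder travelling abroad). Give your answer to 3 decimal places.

P(genuine card theft | fraud alert, cardholder travelling abroad) ≈ 0.346

P(fraud alert | cardholder travelling abroad) = 0.69×0.7 + 0.85×0.3 = 0.483000 + 0.255000 = 0.738000
The genuine card theft-present share is 0.85×0.3 = 0.255000.
Hence the posterior is 0.255000/0.738000 ≈ 0.346.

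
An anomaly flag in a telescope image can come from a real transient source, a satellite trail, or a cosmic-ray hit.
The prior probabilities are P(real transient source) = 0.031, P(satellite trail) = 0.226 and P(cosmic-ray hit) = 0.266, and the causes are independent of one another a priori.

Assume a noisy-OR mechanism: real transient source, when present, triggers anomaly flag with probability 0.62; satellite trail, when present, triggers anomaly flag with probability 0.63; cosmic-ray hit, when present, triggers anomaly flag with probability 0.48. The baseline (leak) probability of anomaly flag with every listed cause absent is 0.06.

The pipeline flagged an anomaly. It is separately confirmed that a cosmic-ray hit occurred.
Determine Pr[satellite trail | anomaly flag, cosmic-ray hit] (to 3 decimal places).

Pr[satellite trail | anomaly flag, cosmic-ray hit] ≈ 0.316

Under noisy-OR, P(anomaly flag | causes) = 1 − (1−0.06)·∏(1−qᵢ) over the active causes.
P(anomaly flag | cosmic-ray hit) = 0.5112·0.969·0.774 + 0.819144·0.969·0.226 + 0.814256·0.031·0.774 + 0.931275·0.031·0.226 = 0.383403 + 0.179388 + 0.019537 + 0.006525 = 0.588853
Restricting to configurations with satellite trail present: 0.179388 + 0.006525 = 0.185913.
P(satellite trail | anomaly flag, cosmic-ray hit) = 0.185913 / 0.588853 ≈ 0.316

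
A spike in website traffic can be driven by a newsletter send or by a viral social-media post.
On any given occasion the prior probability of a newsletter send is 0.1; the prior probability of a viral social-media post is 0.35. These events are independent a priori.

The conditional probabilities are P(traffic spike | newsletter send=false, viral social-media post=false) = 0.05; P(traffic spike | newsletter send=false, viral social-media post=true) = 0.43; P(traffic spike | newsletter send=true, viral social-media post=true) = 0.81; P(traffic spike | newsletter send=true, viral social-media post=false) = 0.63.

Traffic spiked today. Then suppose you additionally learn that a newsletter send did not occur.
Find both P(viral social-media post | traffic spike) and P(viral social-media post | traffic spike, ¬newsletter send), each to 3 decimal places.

By total probability over the 4 (newsletter send, viral social-media post) configurations:
  P(traffic spike) = 0.05·0.9·0.65 + 0.43·0.9·0.35 + 0.63·0.1·0.65 + 0.81·0.1·0.35
        = 0.029250 + 0.135450 + 0.040950 + 0.028350 = 0.234000
The terms with viral social-media post present sum to 0.163800, so
  P(viral social-media post | traffic spike) = 0.163800 / 0.234000 ≈ 0.700

Now also conditioning on newsletter send≠true:
For the numerator, keep only viral social-media post=true terms: 0.43×0.35 = 0.150500
Denominator P(traffic spike | ¬newsletter send): 0.05×0.65 + 0.43×0.35 = 0.183000
P(viral social-media post | traffic spike, ¬newsletter send) = 0.150500/0.183000 ≈ 0.822
Ruling out newsletter send raises the posterior on viral social-media post — the flip side of explaining away.

P(viral social-media post | traffic spike) ≈ 0.700; P(viral social-media post | traffic spike, ¬newsletter send) ≈ 0.822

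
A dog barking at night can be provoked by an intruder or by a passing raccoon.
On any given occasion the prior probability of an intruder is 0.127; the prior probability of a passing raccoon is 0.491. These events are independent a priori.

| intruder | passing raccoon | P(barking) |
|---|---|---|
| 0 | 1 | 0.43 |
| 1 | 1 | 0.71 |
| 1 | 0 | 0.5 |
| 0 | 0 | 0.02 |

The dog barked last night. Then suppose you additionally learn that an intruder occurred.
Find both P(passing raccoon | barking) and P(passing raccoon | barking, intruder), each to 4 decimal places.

P(passing raccoon | barking) ≈ 0.8473; P(passing raccoon | barking, intruder) ≈ 0.5780

Enumerate the 4 (intruder, passing raccoon) configurations and weight by the priors:
  P(barking) = 0.02*0.873*0.509 + 0.43*0.873*0.491 + 0.5*0.127*0.509 + 0.71*0.127*0.491
        = 0.008887 + 0.184316 + 0.032322 + 0.044273 = 0.269798
Keeping only the passing raccoon-present terms gives 0.228589, so
  P(passing raccoon | barking) = 0.228589 / 0.269798 ≈ 0.8473

Now condition on the additional information:
P(barking | intruder) = 0.5×0.509 + 0.71×0.491 = 0.254500 + 0.348610 = 0.603110
Of this, 0.348610 comes from 0.71×0.491 (the passing raccoon=true cases).
So P(passing raccoon | barking, intruder) = 0.348610/0.603110 ≈ 0.5780.
This is intercausal reasoning (explaining away): once intruder accounts for the barking, passing raccoon becomes less likely.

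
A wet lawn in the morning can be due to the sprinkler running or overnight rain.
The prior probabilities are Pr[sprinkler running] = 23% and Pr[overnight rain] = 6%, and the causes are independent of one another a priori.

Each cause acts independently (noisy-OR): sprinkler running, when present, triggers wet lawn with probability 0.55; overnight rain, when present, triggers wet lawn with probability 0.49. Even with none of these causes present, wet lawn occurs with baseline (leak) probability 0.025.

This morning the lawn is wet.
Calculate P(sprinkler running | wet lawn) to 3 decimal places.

P(sprinkler running | wet lawn) ≈ 0.762

Under noisy-OR, P(wet lawn | causes) = 1 − (1−0.025)·∏(1−qᵢ) over the active causes.
P(wet lawn) = 0.025×0.77×0.94 + 0.50275×0.77×0.06 + 0.56125×0.23×0.94 + 0.776238×0.23×0.06 = 0.018095 + 0.023227 + 0.121342 + 0.010712 = 0.173376
Of this, 0.132054 comes from 0.121342 + 0.010712 (the sprinkler running=true cases).
Hence the posterior is 0.132054/0.173376 ≈ 0.762.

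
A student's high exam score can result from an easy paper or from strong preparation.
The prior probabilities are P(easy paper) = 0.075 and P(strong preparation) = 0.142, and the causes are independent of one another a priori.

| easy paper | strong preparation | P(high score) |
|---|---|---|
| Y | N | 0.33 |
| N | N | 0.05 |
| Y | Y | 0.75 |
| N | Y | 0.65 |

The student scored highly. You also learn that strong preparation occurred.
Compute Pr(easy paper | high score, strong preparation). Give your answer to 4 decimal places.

Pr(easy paper | high score, strong preparation) ≈ 0.0856

Sum P(high score|·) weighted by the priors over both values of easy paper:
  P(high score | strong preparation) = 0.65·0.925 + 0.75·0.075
        = 0.601250 + 0.056250 = 0.657500
Configurations with easy paper contribute 0.056250, so
  P(easy paper | high score, strong preparation) = 0.056250 / 0.657500 ≈ 0.0856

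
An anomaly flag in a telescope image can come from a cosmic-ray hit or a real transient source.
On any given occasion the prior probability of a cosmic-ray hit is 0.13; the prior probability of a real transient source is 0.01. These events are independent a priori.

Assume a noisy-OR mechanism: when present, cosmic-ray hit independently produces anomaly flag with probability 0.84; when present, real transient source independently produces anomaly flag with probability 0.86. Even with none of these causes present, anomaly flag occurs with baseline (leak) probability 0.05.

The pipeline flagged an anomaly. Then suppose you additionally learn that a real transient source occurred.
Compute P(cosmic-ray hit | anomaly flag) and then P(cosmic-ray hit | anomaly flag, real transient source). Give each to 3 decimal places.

P(cosmic-ray hit | anomaly flag) ≈ 0.686; P(cosmic-ray hit | anomaly flag, real transient source) ≈ 0.144

Under noisy-OR, P(anomaly flag | causes) = 1 − (1−0.05)·∏(1−qᵢ) over the active causes.
Numerator (weight on configurations with cosmic-ray hit): 0.109138 + 0.001272 = 0.110410
Normalizer over all consistent configurations: 0.05·0.87·0.99 + 0.867·0.87·0.01 + 0.848·0.13·0.99 + 0.97872·0.13·0.01 = 0.161018
P(cosmic-ray hit | anomaly flag) = 0.110410/0.161018 ≈ 0.686

With the extra evidence:
P(anomaly flag | real transient source) = 0.867*0.87 + 0.97872*0.13 = 0.754290 + 0.127234 = 0.881524
Restricting to configurations with cosmic-ray hit present: 0.97872*0.13 = 0.127234.
Hence the posterior is 0.127234/0.881524 ≈ 0.144.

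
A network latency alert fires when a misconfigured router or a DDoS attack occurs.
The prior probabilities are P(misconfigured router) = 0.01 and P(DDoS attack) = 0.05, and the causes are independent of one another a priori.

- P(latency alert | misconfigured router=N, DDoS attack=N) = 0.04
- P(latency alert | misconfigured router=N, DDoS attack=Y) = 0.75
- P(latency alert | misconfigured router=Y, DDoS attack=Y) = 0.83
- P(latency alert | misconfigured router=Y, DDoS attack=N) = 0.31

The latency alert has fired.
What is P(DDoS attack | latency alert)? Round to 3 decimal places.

P(DDoS attack | latency alert) ≈ 0.481

Enumerate the 4 (misconfigured router, DDoS attack) configurations and weight by the priors:
  P(latency alert) = 0.04·0.99·0.95 + 0.75·0.99·0.05 + 0.31·0.01·0.95 + 0.83·0.01·0.05
        = 0.037620 + 0.037125 + 0.002945 + 0.000415 = 0.078105
The terms with DDoS attack present sum to 0.037540, so
  P(DDoS attack | latency alert) = 0.037540 / 0.078105 ≈ 0.481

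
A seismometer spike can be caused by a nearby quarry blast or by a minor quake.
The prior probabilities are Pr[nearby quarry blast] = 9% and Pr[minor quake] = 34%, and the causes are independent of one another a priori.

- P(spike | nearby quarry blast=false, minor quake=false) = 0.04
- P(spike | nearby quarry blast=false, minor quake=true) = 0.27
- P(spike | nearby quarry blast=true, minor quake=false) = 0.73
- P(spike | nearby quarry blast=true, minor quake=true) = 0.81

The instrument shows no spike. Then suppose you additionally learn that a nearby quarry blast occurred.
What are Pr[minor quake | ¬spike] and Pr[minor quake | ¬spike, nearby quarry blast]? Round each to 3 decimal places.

Pr[minor quake | ¬spike] ≈ 0.281; Pr[minor quake | ¬spike, nearby quarry blast] ≈ 0.266

P(¬spike) = 0.96*0.91*0.66 + 0.73*0.91*0.34 + 0.27*0.09*0.66 + 0.19*0.09*0.34 = 0.576576 + 0.225862 + 0.016038 + 0.005814 = 0.824290
Of this, 0.231676 comes from 0.225862 + 0.005814 (the minor quake=true cases).
So P(minor quake | ¬spike) = 0.231676/0.824290 ≈ 0.281.

Now condition on the additional information:
Sum P(¬spike|·) weighted by the priors over both values of minor quake:
  P(¬spike | nearby quarry blast) = 0.27×0.66 + 0.19×0.34
        = 0.178200 + 0.064600 = 0.242800
Keeping only the minor quake-present terms gives 0.064600, so
  P(minor quake | ¬spike, nearby quarry blast) = 0.064600 / 0.242800 ≈ 0.266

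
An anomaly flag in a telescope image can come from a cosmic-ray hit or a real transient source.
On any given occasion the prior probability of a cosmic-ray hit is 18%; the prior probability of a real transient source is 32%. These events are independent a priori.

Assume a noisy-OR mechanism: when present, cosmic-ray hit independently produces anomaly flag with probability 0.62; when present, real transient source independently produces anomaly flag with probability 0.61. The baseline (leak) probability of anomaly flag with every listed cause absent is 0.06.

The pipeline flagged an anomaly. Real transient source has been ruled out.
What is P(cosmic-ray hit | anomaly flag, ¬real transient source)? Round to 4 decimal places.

Under noisy-OR, P(anomaly flag | causes) = 1 − (1−0.06)·∏(1−qᵢ) over the active causes.
Numerator (weight on configurations with cosmic-ray hit): 0.6428*0.18 = 0.115704
Denominator P(anomaly flag | ¬real transient source): 0.06*0.82 + 0.6428*0.18 = 0.164904
P(cosmic-ray hit | anomaly flag, ¬real transient source) = 0.115704/0.164904 ≈ 0.7016

P(cosmic-ray hit | anomaly flag, ¬real transient source) ≈ 0.7016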